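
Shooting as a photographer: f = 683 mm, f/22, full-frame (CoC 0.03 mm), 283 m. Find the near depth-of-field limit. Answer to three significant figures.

202 m

Hyperfocal distance H = f²/(N·c) + f = 683²/(22 × 0.03) + 683 = 466489/0.66 + 683 ≈ 707484.5 mm ≈ 707.5 m.
Near limit Dn = s·(H − f)/(H + s − 2f) = 283000 × (707484.5 − 683) / (707484.5 + 283000 − 2 × 683) = 283000 × 706801.5 / 989118.5 ≈ 202225 mm ≈ 202 m.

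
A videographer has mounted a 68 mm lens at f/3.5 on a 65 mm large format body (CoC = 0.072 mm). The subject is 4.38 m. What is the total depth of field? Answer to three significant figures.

Hyperfocal distance H = f²/(N·c) + f = 68²/(3.5 × 0.072) + 68 = 4624/0.252 + 68 ≈ 18417.2 mm ≈ 18.42 m.
Near limit Dn = s·(H − f)/(H + s − 2f) = 4380 × (18417.2 − 68) / (18417.2 + 4380 − 2 × 68) = 4380 × 18349.2 / 22661.2 ≈ 3546.6 mm.
Far limit Df = s·(H − f)/(H − s) = 4380 × (18417.2 − 68) / (18417.2 − 4380) = 4380 × 18349.2 / 14037.2 ≈ 5725.5 mm.
Depth of field = Df − Dn = 5725.5 − 3546.6 ≈ 2178.9 mm ≈ 2.18 m.

2.18 m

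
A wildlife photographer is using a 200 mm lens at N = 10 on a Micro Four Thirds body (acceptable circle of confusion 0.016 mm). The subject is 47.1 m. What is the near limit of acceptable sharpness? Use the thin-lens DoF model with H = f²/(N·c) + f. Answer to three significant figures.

Hyperfocal distance H = f²/(N·c) + f = 200²/(10 × 0.016) + 200 = 40000/0.16 + 200 ≈ 250200.0 mm ≈ 250.2 m.
Near limit Dn = s·(H − f)/(H + s − 2f) = 47100 × (250200.0 − 200) / (250200.0 + 47100 − 2 × 200) = 47100 × 250000.0 / 296900.0 ≈ 39660 mm ≈ 39.7 m.

39.7 m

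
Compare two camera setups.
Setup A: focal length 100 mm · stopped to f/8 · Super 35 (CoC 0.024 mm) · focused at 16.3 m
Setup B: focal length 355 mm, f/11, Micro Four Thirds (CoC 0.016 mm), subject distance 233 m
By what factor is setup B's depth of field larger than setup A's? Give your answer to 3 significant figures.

15.1

Setup A: H = 100²/(8×0.024) + 100 ≈ 52183.3 mm; DoF = Df − Dn = 23659 − 12433 ≈ 11226 mm.
Setup B: H = 355²/(11×0.016) + 355 ≈ 716406.1 mm; DoF = Df − Dn = 345134 − 175862 ≈ 169272 mm.
Ratio = 169272 / 11226 ≈ 15.1.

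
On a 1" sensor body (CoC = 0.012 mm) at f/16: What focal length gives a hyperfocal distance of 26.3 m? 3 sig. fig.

From H = f²/(N·c) + f, with f ≪ H: f ≈ √(H·N·c) = √(26300 × 16 × 0.012) = √5049.6 ≈ 71.06 mm.
Exact: f² + N·c·f − N·c·H = 0 ⇒ f = (−N·c + √((N·c)² + 4·N·c·H))/2 = (−0.192 + √20198)/2 ≈ 70.965 mm ≈ 71.0 mm.

71.0 mm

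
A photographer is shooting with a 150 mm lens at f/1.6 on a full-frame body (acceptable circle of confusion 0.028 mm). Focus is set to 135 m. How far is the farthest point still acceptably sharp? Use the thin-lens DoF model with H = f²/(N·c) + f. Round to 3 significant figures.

185 m

Hyperfocal distance H = f²/(N·c) + f = 150²/(1.6 × 0.028) + 150 = 22500/0.0448 + 150 ≈ 502382.1 mm ≈ 502.4 m.
Far limit Df = s·(H − f)/(H − s) = 135000 × (502382.1 − 150) / (502382.1 − 135000) = 135000 × 502232.1 / 367382.1 ≈ 184553 mm ≈ 185 m.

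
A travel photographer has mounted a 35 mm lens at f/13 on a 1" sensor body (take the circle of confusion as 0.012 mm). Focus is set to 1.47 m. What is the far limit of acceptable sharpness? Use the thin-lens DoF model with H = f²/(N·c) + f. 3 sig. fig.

1.80 m

Hyperfocal distance H = f²/(N·c) + f = 35²/(13 × 0.012) + 35 = 1225/0.156 + 35 ≈ 7887.6 mm ≈ 7.888 m.
Far limit Df = s·(H − f)/(H − s) = 1470 × (7887.6 − 35) / (7887.6 − 1470) = 1470 × 7852.6 / 6417.6 ≈ 1798.7 mm ≈ 1.80 m.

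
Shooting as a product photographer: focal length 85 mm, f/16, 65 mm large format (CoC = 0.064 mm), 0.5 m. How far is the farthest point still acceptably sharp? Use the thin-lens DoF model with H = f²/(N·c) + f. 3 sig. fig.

Hyperfocal distance H = f²/(N·c) + f = 85²/(16 × 0.064) + 85 = 7225/1.024 + 85 ≈ 7140.7 mm ≈ 7.141 m.
Far limit Df = s·(H − f)/(H − s) = 500 × (7140.7 − 85) / (7140.7 − 500) = 500 × 7055.7 / 6640.7 ≈ 531.25 mm ≈ 0.531 m.

0.531 m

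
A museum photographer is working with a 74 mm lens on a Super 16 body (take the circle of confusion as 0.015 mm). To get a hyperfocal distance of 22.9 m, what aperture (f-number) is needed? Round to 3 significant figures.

f/16

Rearrange H = f²/(N·c) + f for N: N = f² / ((H − f)·c).
N = 74² / ((22900 − 74) × 0.015) = 5476 / 342.4 ≈ 16.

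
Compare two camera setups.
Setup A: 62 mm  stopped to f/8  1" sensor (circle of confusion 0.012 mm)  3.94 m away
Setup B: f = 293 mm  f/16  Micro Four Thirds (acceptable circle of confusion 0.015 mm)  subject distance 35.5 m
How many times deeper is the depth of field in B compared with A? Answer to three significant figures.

9.16

Setup A: H = 62²/(8×0.012) + 62 ≈ 40103.7 mm; DoF = Df − Dn = 4362.50 − 3592.11 ≈ 770.39 mm.
Setup B: H = 293²/(16×0.015) + 293 ≈ 357997.2 mm; DoF = Df − Dn = 39375.5 − 32319.0 ≈ 7056.5 mm.
Ratio = 7056.5 / 770.39 ≈ 9.16.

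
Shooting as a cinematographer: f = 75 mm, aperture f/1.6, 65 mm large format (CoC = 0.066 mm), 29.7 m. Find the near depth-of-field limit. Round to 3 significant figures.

Hyperfocal distance H = f²/(N·c) + f = 75²/(1.6 × 0.066) + 75 = 5625/0.1056 + 75 ≈ 53342.0 mm ≈ 53.34 m.
Near limit Dn = s·(H − f)/(H + s − 2f) = 29700 × (53342.0 − 75) / (53342.0 + 29700 − 2 × 75) = 29700 × 53267.0 / 82892.0 ≈ 19085 mm ≈ 19.1 m.

19.1 m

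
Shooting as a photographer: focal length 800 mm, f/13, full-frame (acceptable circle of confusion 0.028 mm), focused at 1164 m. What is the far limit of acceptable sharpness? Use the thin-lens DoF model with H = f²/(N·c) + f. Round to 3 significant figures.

3440 m

Hyperfocal distance H = f²/(N·c) + f = 800²/(13 × 0.028) + 800 = 640000/0.364 + 800 ≈ 1759041.8 mm ≈ 1759 m.
Far limit Df = s·(H − f)/(H − s) = 1164000 × (1759041.8 − 800) / (1759041.8 − 1164000) = 1164000 × 1758241.8 / 595041.8 ≈ 3439411 mm ≈ 3440 m.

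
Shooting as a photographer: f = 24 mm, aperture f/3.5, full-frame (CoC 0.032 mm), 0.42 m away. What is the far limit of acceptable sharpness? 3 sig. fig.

455 mm

Hyperfocal distance H = f²/(N·c) + f = 24²/(3.5 × 0.032) + 24 = 576/0.112 + 24 ≈ 5166.9 mm ≈ 5.167 m.
Far limit Df = s·(H − f)/(H − s) = 420 × (5166.9 − 24) / (5166.9 − 420) = 420 × 5142.9 / 4746.9 ≈ 455.04 mm.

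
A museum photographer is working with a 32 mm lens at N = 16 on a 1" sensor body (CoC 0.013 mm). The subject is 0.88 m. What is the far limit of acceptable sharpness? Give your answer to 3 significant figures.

Hyperfocal distance H = f²/(N·c) + f = 32²/(16 × 0.013) + 32 = 1024/0.208 + 32 ≈ 4955.1 mm ≈ 4.955 m.
Far limit Df = s·(H − f)/(H − s) = 880 × (4955.1 − 32) / (4955.1 − 880) = 880 × 4923.1 / 4075.1 ≈ 1063.1 mm ≈ 1.06 m.

1.06 m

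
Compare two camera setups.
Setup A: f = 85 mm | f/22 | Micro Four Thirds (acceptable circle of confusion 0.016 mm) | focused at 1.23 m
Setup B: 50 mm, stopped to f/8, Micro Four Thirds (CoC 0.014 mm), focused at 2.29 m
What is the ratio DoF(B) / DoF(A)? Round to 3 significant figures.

Setup A: H = 85²/(22×0.016) + 85 ≈ 20610.6 mm; DoF = Df − Dn = 1302.67 − 1165.01 ≈ 137.66 mm.
Setup B: H = 50²/(8×0.014) + 50 ≈ 22371.4 mm; DoF = Df − Dn = 2545.44 − 2081.15 ≈ 464.29 mm.
Ratio = 464.29 / 137.66 ≈ 3.37.

3.37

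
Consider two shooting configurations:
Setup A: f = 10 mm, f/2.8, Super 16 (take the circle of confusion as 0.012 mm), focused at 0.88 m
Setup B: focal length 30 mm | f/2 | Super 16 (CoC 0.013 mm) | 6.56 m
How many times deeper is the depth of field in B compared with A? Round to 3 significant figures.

4.56

Setup A: H = 10²/(2.8×0.012) + 10 ≈ 2986.2 mm; DoF = Df − Dn = 1243.50 − 680.95 ≈ 562.55 mm.
Setup B: H = 30²/(2×0.013) + 30 ≈ 34645.4 mm; DoF = Df − Dn = 8085.2 − 5518.9 ≈ 2566.3 mm.
Ratio = 2566.3 / 562.55 ≈ 4.56.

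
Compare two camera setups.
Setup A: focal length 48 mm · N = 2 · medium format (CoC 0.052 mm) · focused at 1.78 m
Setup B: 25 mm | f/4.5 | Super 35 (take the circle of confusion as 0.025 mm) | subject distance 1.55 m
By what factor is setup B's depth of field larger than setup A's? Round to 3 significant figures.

3.29

Setup A: H = 48²/(2×0.052) + 48 ≈ 22201.8 mm; DoF = Df − Dn = 1930.96 − 1650.93 ≈ 280.03 mm.
Setup B: H = 25²/(4.5×0.025) + 25 ≈ 5580.6 mm; DoF = Df − Dn = 2136.46 − 1216.16 ≈ 920.30 mm.
Ratio = 920.30 / 280.03 ≈ 3.29.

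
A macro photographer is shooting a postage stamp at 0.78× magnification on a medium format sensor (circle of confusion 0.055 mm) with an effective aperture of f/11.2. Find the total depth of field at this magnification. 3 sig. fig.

At magnification m, DoF ≈ 2·N_eff·c/m² = 2 × 11.2 × 0.055 / 0.78² = 1.232 / 0.6084 ≈ 2.02 mm.

2.02 mm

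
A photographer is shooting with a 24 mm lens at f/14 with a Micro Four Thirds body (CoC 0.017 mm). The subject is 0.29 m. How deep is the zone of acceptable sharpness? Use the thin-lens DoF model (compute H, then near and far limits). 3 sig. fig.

64.5 mm

Hyperfocal distance H = f²/(N·c) + f = 24²/(14 × 0.017) + 24 = 576/0.238 + 24 ≈ 2444.2 mm ≈ 2.444 m.
Near limit Dn = s·(H − f)/(H + s − 2f) = 290 × (2444.2 − 24) / (2444.2 + 290 − 2 × 24) = 290 × 2420.2 / 2686.2 ≈ 261.283 mm.
Far limit Df = s·(H − f)/(H − s) = 290 × (2444.2 − 24) / (2444.2 − 290) = 290 × 2420.2 / 2154.2 ≈ 325.810 mm.
Depth of field = Df − Dn = 325.810 − 261.283 ≈ 64.527 mm.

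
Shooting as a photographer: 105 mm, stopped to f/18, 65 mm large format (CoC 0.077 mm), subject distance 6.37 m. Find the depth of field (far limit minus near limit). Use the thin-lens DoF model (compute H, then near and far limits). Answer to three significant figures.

26.4 m

Hyperfocal distance H = f²/(N·c) + f = 105²/(18 × 0.077) + 105 = 11025/1.386 + 105 ≈ 8059.5 mm ≈ 8.060 m.
Near limit Dn = s·(H − f)/(H + s − 2f) = 6370 × (8059.5 − 105) / (8059.5 + 6370 − 2 × 105) = 6370 × 7954.5 / 14219.5 ≈ 3563 mm.
Far limit Df = s·(H − f)/(H − s) = 6370 × (8059.5 − 105) / (8059.5 − 6370) = 6370 × 7954.5 / 1689.5 ≈ 29991 mm.
Depth of field = Df − Dn = 29991 − 3563 ≈ 26428 mm ≈ 26.4 m.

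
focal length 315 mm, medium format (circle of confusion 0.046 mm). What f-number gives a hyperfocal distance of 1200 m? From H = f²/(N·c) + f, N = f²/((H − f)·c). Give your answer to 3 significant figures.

Rearrange H = f²/(N·c) + f for N: N = f² / ((H − f)·c).
N = 315² / ((1200000 − 315) × 0.046) = 99225 / 55186 ≈ 1.80.

f/1.80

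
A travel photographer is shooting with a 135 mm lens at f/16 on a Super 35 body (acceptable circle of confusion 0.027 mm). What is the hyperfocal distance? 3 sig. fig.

42.3 m

Hyperfocal distance H = f²/(N·c) + f = 135²/(16 × 0.027) + 135 = 18225/0.432 + 135 ≈ 42322.5 mm ≈ 42.3 m.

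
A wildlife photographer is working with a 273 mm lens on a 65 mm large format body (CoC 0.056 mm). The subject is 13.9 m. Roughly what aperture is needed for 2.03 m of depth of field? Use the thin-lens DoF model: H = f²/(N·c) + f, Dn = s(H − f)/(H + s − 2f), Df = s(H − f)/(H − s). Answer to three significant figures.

Write h = H − f = f²/(N·c). The thin-lens limits are Dn = s·h/(h + (s−f)) and Df = s·h/(h − (s−f)), so DoF = Df − Dn = 2·s·(s−f)·h / (h² − (s−f)²).
That is a quadratic in h: DoF·h² − 2·s·(s−f)·h − DoF·(s−f)² = 0 ⇒ h = (s−f)·(s + √(s² + DoF²)) / DoF = 13627 × (13900 + √(13900² + 2030²)) / 2030 = 13627 × (13900 + 14047.5) / 2030 ≈ 187606 mm.
Then N = f²/(c·h) = 273² / (0.056 × 187606) = 74529 / 10506 ≈ 7.09.

f/7.09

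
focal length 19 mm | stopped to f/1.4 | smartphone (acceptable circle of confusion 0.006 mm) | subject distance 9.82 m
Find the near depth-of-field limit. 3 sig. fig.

Hyperfocal distance H = f²/(N·c) + f = 19²/(1.4 × 0.006) + 19 = 361/0.0084 + 19 ≈ 42995.2 mm ≈ 43.00 m.
Near limit Dn = s·(H − f)/(H + s − 2f) = 9820 × (42995.2 − 19) / (42995.2 + 9820 − 2 × 19) = 9820 × 42976.2 / 52777.2 ≈ 7996.4 mm ≈ 8.00 m.

8.00 m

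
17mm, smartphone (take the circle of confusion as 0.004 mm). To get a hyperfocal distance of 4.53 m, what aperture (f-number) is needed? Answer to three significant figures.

f/16

Rearrange H = f²/(N·c) + f for N: N = f² / ((H − f)·c).
N = 17² / ((4530 − 17) × 0.004) = 289 / 18.05 ≈ 16.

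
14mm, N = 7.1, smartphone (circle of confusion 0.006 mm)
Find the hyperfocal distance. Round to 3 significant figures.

Hyperfocal distance H = f²/(N·c) + f = 14²/(7.1 × 0.006) + 14 = 196/0.0426 + 14 ≈ 4614.9 mm ≈ 4.61 m.

4.61 m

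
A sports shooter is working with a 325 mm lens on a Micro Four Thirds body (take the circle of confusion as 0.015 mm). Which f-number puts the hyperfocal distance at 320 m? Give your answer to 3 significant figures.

Rearrange H = f²/(N·c) + f for N: N = f² / ((H − f)·c).
N = 325² / ((320000 − 325) × 0.015) = 105625 / 4795 ≈ 22.

f/22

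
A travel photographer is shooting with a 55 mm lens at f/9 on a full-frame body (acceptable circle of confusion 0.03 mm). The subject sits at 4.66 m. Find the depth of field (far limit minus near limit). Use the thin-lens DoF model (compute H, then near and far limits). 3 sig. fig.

4.61 m

Hyperfocal distance H = f²/(N·c) + f = 55²/(9 × 0.03) + 55 = 3025/0.27 + 55 ≈ 11258.7 mm ≈ 11.26 m.
Near limit Dn = s·(H − f)/(H + s − 2f) = 4660 × (11258.7 − 55) / (11258.7 + 4660 − 2 × 55) = 4660 × 11203.7 / 15808.7 ≈ 3302.6 mm.
Far limit Df = s·(H − f)/(H − s) = 4660 × (11258.7 − 55) / (11258.7 − 4660) = 4660 × 11203.7 / 6598.7 ≈ 7912.0 mm.
Depth of field = Df − Dn = 7912.0 − 3302.6 ≈ 4609.4 mm ≈ 4.61 m.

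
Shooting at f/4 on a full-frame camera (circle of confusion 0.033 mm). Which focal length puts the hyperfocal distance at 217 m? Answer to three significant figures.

From H = f²/(N·c) + f, with f ≪ H: f ≈ √(H·N·c) = √(217000 × 4 × 0.033) = √28644 ≈ 169.2 mm.
The +f correction barely moves this — solving exactly, f² + N·c·f − N·c·H = 0 ⇒ f = (−N·c + √((N·c)² + 4·N·c·H))/2 = (−0.132 + √114576)/2 ≈ 169.18 mm, so f ≈ 169 mm.

169 mm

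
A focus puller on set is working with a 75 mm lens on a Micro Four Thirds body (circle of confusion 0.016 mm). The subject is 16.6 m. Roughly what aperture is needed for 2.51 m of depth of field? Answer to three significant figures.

Write h = H − f = f²/(N·c). The thin-lens limits are Dn = s·h/(h + (s−f)) and Df = s·h/(h − (s−f)), so DoF = Df − Dn = 2·s·(s−f)·h / (h² − (s−f)²).
That is a quadratic in h: DoF·h² − 2·s·(s−f)·h − DoF·(s−f)² = 0 ⇒ h = (s−f)·(s + √(s² + DoF²)) / DoF = 16525 × (16600 + √(16600² + 2510²)) / 2510 = 16525 × (16600 + 16788.7) / 2510 ≈ 219820 mm.
Then N = f²/(c·h) = 75² / (0.016 × 219820) = 5625 / 3517.1 ≈ 1.60.

f/1.60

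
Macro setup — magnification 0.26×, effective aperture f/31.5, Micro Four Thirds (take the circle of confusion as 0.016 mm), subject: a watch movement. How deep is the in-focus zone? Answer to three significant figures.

14.9 mm

At magnification m, DoF ≈ 2·N_eff·c/m² = 2 × 31.5 × 0.016 / 0.26² = 1.008 / 0.0676 ≈ 14.9 mm.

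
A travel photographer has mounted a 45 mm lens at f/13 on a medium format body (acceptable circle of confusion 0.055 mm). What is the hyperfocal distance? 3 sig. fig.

2.88 m

Hyperfocal distance H = f²/(N·c) + f = 45²/(13 × 0.055) + 45 = 2025/0.715 + 45 ≈ 2877.2 mm ≈ 2.88 m.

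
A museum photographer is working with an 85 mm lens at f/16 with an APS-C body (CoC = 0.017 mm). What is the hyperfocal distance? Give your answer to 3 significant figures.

26.6 m

Hyperfocal distance H = f²/(N·c) + f = 85²/(16 × 0.017) + 85 = 7225/0.272 + 85 ≈ 26647.5 mm ≈ 26.6 m.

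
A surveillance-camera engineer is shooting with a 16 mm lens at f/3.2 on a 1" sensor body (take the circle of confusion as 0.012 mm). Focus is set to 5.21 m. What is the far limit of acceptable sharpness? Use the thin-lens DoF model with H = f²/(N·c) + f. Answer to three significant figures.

Hyperfocal distance H = f²/(N·c) + f = 16²/(3.2 × 0.012) + 16 = 256/0.0384 + 16 ≈ 6682.7 mm ≈ 6.683 m.
Far limit Df = s·(H − f)/(H − s) = 5210 × (6682.7 − 16) / (6682.7 − 5210) = 5210 × 6666.7 / 1472.7 ≈ 23585 mm ≈ 23.6 m.

23.6 m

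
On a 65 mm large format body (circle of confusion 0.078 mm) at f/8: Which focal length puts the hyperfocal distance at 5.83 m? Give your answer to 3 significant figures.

From H = f²/(N·c) + f, with f ≪ H: f ≈ √(H·N·c) = √(5830 × 8 × 0.078) = √3637.9 ≈ 60.32 mm.
Exact: f² + N·c·f − N·c·H = 0 ⇒ f = (−N·c + √((N·c)² + 4·N·c·H))/2 = (−0.624 + √14552)/2 ≈ 60.004 mm ≈ 60.0 mm.

60.0 mm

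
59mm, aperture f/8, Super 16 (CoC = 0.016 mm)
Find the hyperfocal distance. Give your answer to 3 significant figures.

Hyperfocal distance H = f²/(N·c) + f = 59²/(8 × 0.016) + 59 = 3481/0.128 + 59 ≈ 27254.3 mm ≈ 27.3 m.

27.3 m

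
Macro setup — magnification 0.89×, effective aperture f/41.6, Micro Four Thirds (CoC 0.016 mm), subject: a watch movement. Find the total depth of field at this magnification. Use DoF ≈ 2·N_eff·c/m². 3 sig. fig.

1.68 mm

At magnification m, DoF ≈ 2·N_eff·c/m² = 2 × 41.6 × 0.016 / 0.89² = 1.331 / 0.7921 ≈ 1.68 mm.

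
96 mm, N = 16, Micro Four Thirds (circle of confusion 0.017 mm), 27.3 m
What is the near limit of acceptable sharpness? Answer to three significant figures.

15.1 m

Hyperfocal distance H = f²/(N·c) + f = 96²/(16 × 0.017) + 96 = 9216/0.272 + 96 ≈ 33978.4 mm ≈ 33.98 m.
Near limit Dn = s·(H − f)/(H + s − 2f) = 27300 × (33978.4 − 96) / (33978.4 + 27300 − 2 × 96) = 27300 × 33882.4 / 61086.4 ≈ 15142 mm ≈ 15.1 m.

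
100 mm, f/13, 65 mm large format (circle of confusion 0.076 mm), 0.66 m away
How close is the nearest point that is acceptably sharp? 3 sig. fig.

Hyperfocal distance H = f²/(N·c) + f = 100²/(13 × 0.076) + 100 = 10000/0.988 + 100 ≈ 10221.5 mm ≈ 10.22 m.
Near limit Dn = s·(H − f)/(H + s − 2f) = 660 × (10221.5 − 100) / (10221.5 + 660 − 2 × 100) = 660 × 10121.5 / 10681.5 ≈ 625.40 mm ≈ 0.625 m.

0.625 m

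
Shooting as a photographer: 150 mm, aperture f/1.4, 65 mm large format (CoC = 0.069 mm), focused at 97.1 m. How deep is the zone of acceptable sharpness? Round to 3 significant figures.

Hyperfocal distance H = f²/(N·c) + f = 150²/(1.4 × 0.069) + 150 = 22500/0.0966 + 150 ≈ 233069.3 mm ≈ 233.1 m.
Near limit Dn = s·(H − f)/(H + s − 2f) = 97100 × (233069.3 − 150) / (233069.3 + 97100 − 2 × 150) = 97100 × 232919.3 / 329869.3 ≈ 68562 mm.
Far limit Df = s·(H − f)/(H − s) = 97100 × (233069.3 − 150) / (233069.3 − 97100) = 97100 × 232919.3 / 135969.3 ≈ 166335 mm.
Depth of field = Df − Dn = 166335 − 68562 ≈ 97773 mm ≈ 97.8 m.

97.8 m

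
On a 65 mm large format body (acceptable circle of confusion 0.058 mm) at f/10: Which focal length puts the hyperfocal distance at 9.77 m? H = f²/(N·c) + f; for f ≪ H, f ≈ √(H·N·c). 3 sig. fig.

75.0 mm

From H = f²/(N·c) + f, with f ≪ H: f ≈ √(H·N·c) = √(9770 × 10 × 0.058) = √5666.6 ≈ 75.28 mm.
Exact: f² + N·c·f − N·c·H = 0 ⇒ f = (−N·c + √((N·c)² + 4·N·c·H))/2 = (−0.58 + √22667)/2 ≈ 74.987 mm ≈ 75.0 mm.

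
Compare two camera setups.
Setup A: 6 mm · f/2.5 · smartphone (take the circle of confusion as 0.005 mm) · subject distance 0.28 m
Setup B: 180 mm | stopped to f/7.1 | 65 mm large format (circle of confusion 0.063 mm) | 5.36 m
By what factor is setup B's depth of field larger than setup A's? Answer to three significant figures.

14.3

Setup A: H = 6²/(2.5×0.005) + 6 ≈ 2886.0 mm; DoF = Df − Dn = 309.440 − 255.675 ≈ 53.765 mm.
Setup B: H = 180²/(7.1×0.063) + 180 ≈ 72614.6 mm; DoF = Df − Dn = 5772.83 − 5002.27 ≈ 770.56 mm.
Ratio = 770.56 / 53.765 ≈ 14.3.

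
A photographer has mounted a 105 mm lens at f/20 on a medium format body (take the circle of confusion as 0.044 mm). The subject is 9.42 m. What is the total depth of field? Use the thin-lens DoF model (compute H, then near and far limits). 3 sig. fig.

Hyperfocal distance H = f²/(N·c) + f = 105²/(20 × 0.044) + 105 = 11025/0.88 + 105 ≈ 12633.4 mm ≈ 12.63 m.
Near limit Dn = s·(H − f)/(H + s − 2f) = 9420 × (12633.4 − 105) / (12633.4 + 9420 − 2 × 105) = 9420 × 12528.4 / 21843.4 ≈ 5403 mm.
Far limit Df = s·(H − f)/(H − s) = 9420 × (12633.4 − 105) / (12633.4 − 9420) = 9420 × 12528.4 / 3213.4 ≈ 36727 mm.
Depth of field = Df − Dn = 36727 − 5403 ≈ 31324 mm ≈ 31.3 m.

31.3 m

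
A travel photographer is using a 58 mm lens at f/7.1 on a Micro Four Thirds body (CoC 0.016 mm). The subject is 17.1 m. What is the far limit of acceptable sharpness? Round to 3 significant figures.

40.3 m

Hyperfocal distance H = f²/(N·c) + f = 58²/(7.1 × 0.016) + 58 = 3364/0.1136 + 58 ≈ 29670.7 mm ≈ 29.67 m.
Far limit Df = s·(H − f)/(H − s) = 17100 × (29670.7 − 58) / (29670.7 − 17100) = 17100 × 29612.7 / 12570.7 ≈ 40282 mm ≈ 40.3 m.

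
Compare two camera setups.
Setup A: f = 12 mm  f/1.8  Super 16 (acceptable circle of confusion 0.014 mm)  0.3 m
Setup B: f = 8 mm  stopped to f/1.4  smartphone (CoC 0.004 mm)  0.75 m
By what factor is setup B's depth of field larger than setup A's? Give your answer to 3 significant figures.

3.23

Setup A: H = 12²/(1.8×0.014) + 12 ≈ 5726.3 mm; DoF = Df − Dn = 315.922 − 285.605 ≈ 30.317 mm.
Setup B: H = 8²/(1.4×0.004) + 8 ≈ 11436.6 mm; DoF = Df − Dn = 802.075 − 704.275 ≈ 97.800 mm.
Ratio = 97.800 / 30.317 ≈ 3.23.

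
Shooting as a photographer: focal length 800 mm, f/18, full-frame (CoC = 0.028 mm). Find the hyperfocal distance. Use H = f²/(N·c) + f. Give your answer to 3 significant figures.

Hyperfocal distance H = f²/(N·c) + f = 800²/(18 × 0.028) + 800 = 640000/0.504 + 800 ≈ 1270641.3 mm ≈ 1270 m.

1270 m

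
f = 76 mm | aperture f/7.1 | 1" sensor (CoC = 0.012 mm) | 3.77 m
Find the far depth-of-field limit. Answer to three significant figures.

Hyperfocal distance H = f²/(N·c) + f = 76²/(7.1 × 0.012) + 76 = 5776/0.0852 + 76 ≈ 67869.4 mm ≈ 67.87 m.
Far limit Df = s·(H − f)/(H − s) = 3770 × (67869.4 − 76) / (67869.4 − 3770) = 3770 × 67793.4 / 64099.4 ≈ 3987.3 mm ≈ 3.99 m.

3.99 m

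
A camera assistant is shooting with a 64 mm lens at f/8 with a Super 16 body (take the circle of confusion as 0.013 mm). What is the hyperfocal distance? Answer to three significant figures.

Hyperfocal distance H = f²/(N·c) + f = 64²/(8 × 0.013) + 64 = 4096/0.104 + 64 ≈ 39448.6 mm ≈ 39.4 m.

39.4 m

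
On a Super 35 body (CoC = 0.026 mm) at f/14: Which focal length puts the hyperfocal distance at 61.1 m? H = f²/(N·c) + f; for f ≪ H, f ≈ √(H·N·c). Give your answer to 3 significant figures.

From H = f²/(N·c) + f, with f ≪ H: f ≈ √(H·N·c) = √(61100 × 14 × 0.026) = √22240 ≈ 149.1 mm.
The +f correction barely moves this — solving exactly, f² + N·c·f − N·c·H = 0 ⇒ f = (−N·c + √((N·c)² + 4·N·c·H))/2 = (−0.364 + √88962)/2 ≈ 148.95 mm, so f ≈ 149 mm.

149 mm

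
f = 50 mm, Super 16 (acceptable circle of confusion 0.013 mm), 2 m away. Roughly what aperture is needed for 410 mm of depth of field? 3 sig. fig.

Write h = H − f = f²/(N·c). The thin-lens limits are Dn = s·h/(h + (s−f)) and Df = s·h/(h − (s−f)), so DoF = Df − Dn = 2·s·(s−f)·h / (h² − (s−f)²).
That is a quadratic in h: DoF·h² − 2·s·(s−f)·h − DoF·(s−f)² = 0 ⇒ h = (s−f)·(s + √(s² + DoF²)) / DoF = 1950 × (2000 + √(2000² + 410²)) / 410 = 1950 × (2000 + 2041.59) / 410 ≈ 19222 mm.
Then N = f²/(c·h) = 50² / (0.013 × 19222) = 2500 / 249.89 ≈ 10.

f/10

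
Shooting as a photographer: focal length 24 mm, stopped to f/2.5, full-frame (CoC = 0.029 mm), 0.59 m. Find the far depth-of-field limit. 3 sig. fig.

Hyperfocal distance H = f²/(N·c) + f = 24²/(2.5 × 0.029) + 24 = 576/0.0725 + 24 ≈ 7968.8 mm ≈ 7.969 m.
Far limit Df = s·(H − f)/(H − s) = 590 × (7968.8 − 24) / (7968.8 − 590) = 590 × 7944.8 / 7378.8 ≈ 635.26 mm ≈ 0.635 m.

0.635 m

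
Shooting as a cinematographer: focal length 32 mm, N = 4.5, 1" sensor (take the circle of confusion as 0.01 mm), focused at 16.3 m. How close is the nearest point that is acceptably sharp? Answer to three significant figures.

Hyperfocal distance H = f²/(N·c) + f = 32²/(4.5 × 0.01) + 32 = 1024/0.045 + 32 ≈ 22787.6 mm ≈ 22.79 m.
Near limit Dn = s·(H − f)/(H + s − 2f) = 16300 × (22787.6 − 32) / (22787.6 + 16300 − 2 × 32) = 16300 × 22755.6 / 39023.6 ≈ 9504.9 mm ≈ 9.50 m.

9.50 m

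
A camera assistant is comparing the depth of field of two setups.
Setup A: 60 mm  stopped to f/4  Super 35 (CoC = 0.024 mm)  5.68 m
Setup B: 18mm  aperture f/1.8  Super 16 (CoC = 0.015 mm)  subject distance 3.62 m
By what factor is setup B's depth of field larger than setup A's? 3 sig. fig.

1.37

Setup A: H = 60²/(4×0.024) + 60 ≈ 37560.0 mm; DoF = Df − Dn = 6681.3 − 4939.7 ≈ 1741.6 mm.
Setup B: H = 18²/(1.8×0.015) + 18 ≈ 12018.0 mm; DoF = Df − Dn = 5172.7 − 2784.3 ≈ 2388.4 mm.
Ratio = 2388.4 / 1741.6 ≈ 1.37.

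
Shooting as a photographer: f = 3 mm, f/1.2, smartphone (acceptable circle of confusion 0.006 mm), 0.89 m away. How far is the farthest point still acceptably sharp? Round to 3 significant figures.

3.06 m

Hyperfocal distance H = f²/(N·c) + f = 3²/(1.2 × 0.006) + 3 = 9/0.0072 + 3 ≈ 1253.0 mm ≈ 1.253 m.
Far limit Df = s·(H − f)/(H − s) = 890 × (1253.0 − 3) / (1253.0 − 890) = 890 × 1250.0 / 363.0 ≈ 3064.7 mm ≈ 3.06 m.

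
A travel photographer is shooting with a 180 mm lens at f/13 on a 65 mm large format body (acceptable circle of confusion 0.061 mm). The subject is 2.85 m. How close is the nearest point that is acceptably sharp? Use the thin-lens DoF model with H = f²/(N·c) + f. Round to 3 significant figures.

Hyperfocal distance H = f²/(N·c) + f = 180²/(13 × 0.061) + 180 = 32400/0.793 + 180 ≈ 41037.5 mm ≈ 41.04 m.
Near limit Dn = s·(H − f)/(H + s − 2f) = 2850 × (41037.5 − 180) / (41037.5 + 2850 − 2 × 180) = 2850 × 40857.5 / 43527.5 ≈ 2675.2 mm ≈ 2.68 m.

2.68 m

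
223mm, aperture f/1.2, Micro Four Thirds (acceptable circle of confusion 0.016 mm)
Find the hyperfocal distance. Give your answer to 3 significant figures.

2590 m

Hyperfocal distance H = f²/(N·c) + f = 223²/(1.2 × 0.016) + 223 = 49729/0.0192 + 223 ≈ 2590275.1 mm ≈ 2590 m.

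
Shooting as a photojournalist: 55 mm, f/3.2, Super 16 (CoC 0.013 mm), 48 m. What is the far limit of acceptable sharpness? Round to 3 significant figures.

Hyperfocal distance H = f²/(N·c) + f = 55²/(3.2 × 0.013) + 55 = 3025/0.0416 + 55 ≈ 72771.3 mm ≈ 72.77 m.
Far limit Df = s·(H − f)/(H − s) = 48000 × (72771.3 − 55) / (72771.3 − 48000) = 48000 × 72716.3 / 24771.3 ≈ 140904 mm ≈ 141 m.

141 m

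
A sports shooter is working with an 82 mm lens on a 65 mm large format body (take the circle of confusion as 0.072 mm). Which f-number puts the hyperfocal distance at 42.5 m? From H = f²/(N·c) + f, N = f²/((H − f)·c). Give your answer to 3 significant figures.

Rearrange H = f²/(N·c) + f for N: N = f² / ((H − f)·c).
N = 82² / ((42500 − 82) × 0.072) = 6724 / 3054 ≈ 2.20.

f/2.20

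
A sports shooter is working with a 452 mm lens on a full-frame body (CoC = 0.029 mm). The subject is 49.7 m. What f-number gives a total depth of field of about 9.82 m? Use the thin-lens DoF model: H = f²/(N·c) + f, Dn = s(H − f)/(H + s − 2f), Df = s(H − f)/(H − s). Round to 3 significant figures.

Write h = H − f = f²/(N·c). The thin-lens limits are Dn = s·h/(h + (s−f)) and Df = s·h/(h − (s−f)), so DoF = Df − Dn = 2·s·(s−f)·h / (h² − (s−f)²).
That is a quadratic in h: DoF·h² − 2·s·(s−f)·h − DoF·(s−f)² = 0 ⇒ h = (s−f)·(s + √(s² + DoF²)) / DoF = 49248 × (49700 + √(49700² + 9820²)) / 9820 = 49248 × (49700 + 50660.9) / 9820 ≈ 503317 mm.
Then N = f²/(c·h) = 452² / (0.029 × 503317) = 204304 / 14596 ≈ 14.

f/14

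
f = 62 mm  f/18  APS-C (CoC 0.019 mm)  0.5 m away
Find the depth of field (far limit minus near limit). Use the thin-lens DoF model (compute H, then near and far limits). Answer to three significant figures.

Hyperfocal distance H = f²/(N·c) + f = 62²/(18 × 0.019) + 62 = 3844/0.342 + 62 ≈ 11301.8 mm ≈ 11.30 m.
Near limit Dn = s·(H − f)/(H + s − 2f) = 500 × (11301.8 − 62) / (11301.8 + 500 − 2 × 62) = 500 × 11239.8 / 11677.8 ≈ 481.246 mm.
Far limit Df = s·(H − f)/(H − s) = 500 × (11301.8 − 62) / (11301.8 − 500) = 500 × 11239.8 / 10801.8 ≈ 520.274 mm.
Depth of field = Df − Dn = 520.274 − 481.246 ≈ 39.028 mm.

39.0 mm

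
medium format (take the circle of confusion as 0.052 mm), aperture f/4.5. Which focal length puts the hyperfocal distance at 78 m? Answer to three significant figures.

135 mm

From H = f²/(N·c) + f, with f ≪ H: f ≈ √(H·N·c) = √(78000 × 4.5 × 0.052) = √18252 ≈ 135.1 mm.
The +f correction barely moves this — solving exactly, f² + N·c·f − N·c·H = 0 ⇒ f = (−N·c + √((N·c)² + 4·N·c·H))/2 = (−0.234 + √73008)/2 ≈ 134.98 mm, so f ≈ 135 mm.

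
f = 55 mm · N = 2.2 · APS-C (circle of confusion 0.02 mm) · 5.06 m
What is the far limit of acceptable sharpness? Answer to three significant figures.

Hyperfocal distance H = f²/(N·c) + f = 55²/(2.2 × 0.02) + 55 = 3025/0.044 + 55 ≈ 68805.0 mm ≈ 68.81 m.
Far limit Df = s·(H − f)/(H − s) = 5060 × (68805.0 − 55) / (68805.0 − 5060) = 5060 × 68750.0 / 63745.0 ≈ 5457.3 mm ≈ 5.46 m.

5.46 m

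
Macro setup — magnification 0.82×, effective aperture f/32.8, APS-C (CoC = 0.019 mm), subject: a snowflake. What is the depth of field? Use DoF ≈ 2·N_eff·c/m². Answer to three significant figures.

1.85 mm

At magnification m, DoF ≈ 2·N_eff·c/m² = 2 × 32.8 × 0.019 / 0.82² = 1.246 / 0.6724 ≈ 1.85 mm.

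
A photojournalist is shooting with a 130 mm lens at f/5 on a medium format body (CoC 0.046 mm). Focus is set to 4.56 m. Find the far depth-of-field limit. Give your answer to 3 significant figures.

Hyperfocal distance H = f²/(N·c) + f = 130²/(5 × 0.046) + 130 = 16900/0.23 + 130 ≈ 73608.3 mm ≈ 73.61 m.
Far limit Df = s·(H − f)/(H − s) = 4560 × (73608.3 − 130) / (73608.3 − 4560) = 4560 × 73478.3 / 69048.3 ≈ 4852.6 mm ≈ 4.85 m.

4.85 m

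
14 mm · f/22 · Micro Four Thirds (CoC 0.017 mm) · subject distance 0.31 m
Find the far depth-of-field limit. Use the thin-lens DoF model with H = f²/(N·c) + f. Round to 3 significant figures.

0.712 m

Hyperfocal distance H = f²/(N·c) + f = 14²/(22 × 0.017) + 14 = 196/0.374 + 14 ≈ 538.1 mm ≈ 0.538 m.
Far limit Df = s·(H − f)/(H − s) = 310 × (538.1 − 14) / (538.1 − 310) = 310 × 524.1 / 228.1 ≈ 712.34 mm ≈ 0.712 m.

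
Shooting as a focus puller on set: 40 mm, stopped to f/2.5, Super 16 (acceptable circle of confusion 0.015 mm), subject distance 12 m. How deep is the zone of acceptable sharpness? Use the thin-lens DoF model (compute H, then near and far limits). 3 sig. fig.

Hyperfocal distance H = f²/(N·c) + f = 40²/(2.5 × 0.015) + 40 = 1600/0.0375 + 40 ≈ 42706.7 mm ≈ 42.71 m.
Near limit Dn = s·(H − f)/(H + s − 2f) = 12000 × (42706.7 − 40) / (42706.7 + 12000 − 2 × 40) = 12000 × 42666.7 / 54626.7 ≈ 9372.7 mm.
Far limit Df = s·(H − f)/(H − s) = 12000 × (42706.7 − 40) / (42706.7 − 12000) = 12000 × 42666.7 / 30706.7 ≈ 16673.9 mm.
Depth of field = Df − Dn = 16673.9 − 9372.7 ≈ 7301.2 mm ≈ 7.30 m.

7.30 m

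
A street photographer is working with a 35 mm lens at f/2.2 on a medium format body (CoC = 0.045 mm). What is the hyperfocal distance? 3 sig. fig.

Hyperfocal distance H = f²/(N·c) + f = 35²/(2.2 × 0.045) + 35 = 1225/0.099 + 35 ≈ 12408.7 mm ≈ 12.4 m.

12.4 m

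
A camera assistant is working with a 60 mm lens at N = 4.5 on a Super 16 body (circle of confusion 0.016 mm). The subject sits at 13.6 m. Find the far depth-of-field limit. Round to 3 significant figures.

18.7 m

Hyperfocal distance H = f²/(N·c) + f = 60²/(4.5 × 0.016) + 60 = 3600/0.072 + 60 ≈ 50060.0 mm ≈ 50.06 m.
Far limit Df = s·(H − f)/(H − s) = 13600 × (50060.0 − 60) / (50060.0 − 13600) = 13600 × 50000.0 / 36460.0 ≈ 18651 mm ≈ 18.7 m.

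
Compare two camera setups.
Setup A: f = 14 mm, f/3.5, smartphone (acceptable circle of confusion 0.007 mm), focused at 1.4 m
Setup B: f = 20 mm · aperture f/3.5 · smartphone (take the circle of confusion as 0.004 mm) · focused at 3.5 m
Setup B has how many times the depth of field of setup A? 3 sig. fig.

Setup A: H = 14²/(3.5×0.007) + 14 ≈ 8014.0 mm; DoF = Df − Dn = 1693.38 − 1193.27 ≈ 500.11 mm.
Setup B: H = 20²/(3.5×0.004) + 20 ≈ 28591.4 mm; DoF = Df − Dn = 3985.42 − 3119.99 ≈ 865.43 mm.
Ratio = 865.43 / 500.11 ≈ 1.73.

1.73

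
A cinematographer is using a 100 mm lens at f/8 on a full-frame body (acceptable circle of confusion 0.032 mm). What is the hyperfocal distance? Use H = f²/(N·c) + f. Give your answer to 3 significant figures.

Hyperfocal distance H = f²/(N·c) + f = 100²/(8 × 0.032) + 100 = 10000/0.256 + 100 ≈ 39162.5 mm ≈ 39.2 m.

39.2 m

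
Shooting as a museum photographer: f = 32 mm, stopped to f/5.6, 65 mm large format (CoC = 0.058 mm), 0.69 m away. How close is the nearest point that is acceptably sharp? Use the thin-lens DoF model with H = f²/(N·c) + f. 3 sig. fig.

Hyperfocal distance H = f²/(N·c) + f = 32²/(5.6 × 0.058) + 32 = 1024/0.3248 + 32 ≈ 3184.7 mm ≈ 3.185 m.
Near limit Dn = s·(H − f)/(H + s − 2f) = 690 × (3184.7 − 32) / (3184.7 + 690 − 2 × 32) = 690 × 3152.7 / 3810.7 ≈ 570.86 mm ≈ 0.571 m.

0.571 m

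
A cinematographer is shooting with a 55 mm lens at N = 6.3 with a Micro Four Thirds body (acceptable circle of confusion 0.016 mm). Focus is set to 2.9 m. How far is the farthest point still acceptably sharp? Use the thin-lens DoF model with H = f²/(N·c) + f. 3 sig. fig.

3.20 m

Hyperfocal distance H = f²/(N·c) + f = 55²/(6.3 × 0.016) + 55 = 3025/0.1008 + 55 ≈ 30064.9 mm ≈ 30.06 m.
Far limit Df = s·(H − f)/(H − s) = 2900 × (30064.9 − 55) / (30064.9 − 2900) = 2900 × 30009.9 / 27164.9 ≈ 3203.7 mm ≈ 3.20 m.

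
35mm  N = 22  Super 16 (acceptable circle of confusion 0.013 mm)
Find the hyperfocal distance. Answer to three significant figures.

Hyperfocal distance H = f²/(N·c) + f = 35²/(22 × 0.013) + 35 = 1225/0.286 + 35 ≈ 4318.2 mm ≈ 4.32 m.

4.32 m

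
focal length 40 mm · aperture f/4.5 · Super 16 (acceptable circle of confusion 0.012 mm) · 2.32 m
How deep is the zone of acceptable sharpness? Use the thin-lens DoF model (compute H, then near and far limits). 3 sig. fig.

359 mm

Hyperfocal distance H = f²/(N·c) + f = 40²/(4.5 × 0.012) + 40 = 1600/0.054 + 40 ≈ 29669.6 mm ≈ 29.67 m.
Near limit Dn = s·(H − f)/(H + s − 2f) = 2320 × (29669.6 − 40) / (29669.6 + 2320 − 2 × 40) = 2320 × 29629.6 / 31909.6 ≈ 2154.23 mm.
Far limit Df = s·(H − f)/(H − s) = 2320 × (29669.6 − 40) / (29669.6 − 2320) = 2320 × 29629.6 / 27349.6 ≈ 2513.41 mm.
Depth of field = Df − Dn = 2513.41 − 2154.23 ≈ 359.18 mm.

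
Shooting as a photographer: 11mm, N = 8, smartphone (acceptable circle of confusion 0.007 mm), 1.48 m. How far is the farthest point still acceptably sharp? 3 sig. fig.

Hyperfocal distance H = f²/(N·c) + f = 11²/(8 × 0.007) + 11 = 121/0.056 + 11 ≈ 2171.7 mm ≈ 2.172 m.
Far limit Df = s·(H − f)/(H − s) = 1480 × (2171.7 − 11) / (2171.7 − 1480) = 1480 × 2160.7 / 691.7 ≈ 4623.1 mm ≈ 4.62 m.

4.62 m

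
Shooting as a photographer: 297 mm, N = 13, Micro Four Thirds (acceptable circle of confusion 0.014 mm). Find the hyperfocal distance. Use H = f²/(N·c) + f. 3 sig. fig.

Hyperfocal distance H = f²/(N·c) + f = 297²/(13 × 0.014) + 297 = 88209/0.182 + 297 ≈ 484961.8 mm ≈ 485 m.

485 m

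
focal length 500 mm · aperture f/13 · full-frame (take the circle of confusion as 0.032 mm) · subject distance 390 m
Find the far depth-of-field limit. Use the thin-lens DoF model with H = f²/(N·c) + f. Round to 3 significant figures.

1110 m

Hyperfocal distance H = f²/(N·c) + f = 500²/(13 × 0.032) + 500 = 250000/0.416 + 500 ≈ 601461.5 mm ≈ 601.5 m.
Far limit Df = s·(H − f)/(H − s) = 390000 × (601461.5 − 500) / (601461.5 − 390000) = 390000 × 600961.5 / 211461.5 ≈ 1108358 mm ≈ 1110 m.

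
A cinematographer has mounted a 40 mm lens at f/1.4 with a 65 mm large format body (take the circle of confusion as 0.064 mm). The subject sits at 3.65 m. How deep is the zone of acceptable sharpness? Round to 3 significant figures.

Hyperfocal distance H = f²/(N·c) + f = 40²/(1.4 × 0.064) + 40 = 1600/0.0896 + 40 ≈ 17897.1 mm ≈ 17.90 m.
Near limit Dn = s·(H − f)/(H + s − 2f) = 3650 × (17897.1 − 40) / (17897.1 + 3650 − 2 × 40) = 3650 × 17857.1 / 21467.1 ≈ 3036.2 mm.
Far limit Df = s·(H − f)/(H − s) = 3650 × (17897.1 − 40) / (17897.1 − 3650) = 3650 × 17857.1 / 14247.1 ≈ 4574.9 mm.
Depth of field = Df − Dn = 4574.9 − 3036.2 ≈ 1538.7 mm ≈ 1.54 m.

1.54 m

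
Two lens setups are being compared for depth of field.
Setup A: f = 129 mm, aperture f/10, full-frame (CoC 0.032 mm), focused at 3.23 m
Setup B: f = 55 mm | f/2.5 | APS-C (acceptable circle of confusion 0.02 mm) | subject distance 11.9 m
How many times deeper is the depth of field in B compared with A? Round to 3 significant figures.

Setup A: H = 129²/(10×0.032) + 129 ≈ 52132.1 mm; DoF = Df − Dn = 3434.82 − 3048.23 ≈ 386.59 mm.
Setup B: H = 55²/(2.5×0.02) + 55 ≈ 60555.0 mm; DoF = Df − Dn = 14797.0 − 9951.6 ≈ 4845.4 mm.
Ratio = 4845.4 / 386.59 ≈ 12.5.

12.5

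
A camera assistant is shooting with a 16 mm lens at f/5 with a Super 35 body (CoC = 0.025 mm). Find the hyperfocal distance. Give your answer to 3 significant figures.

Hyperfocal distance H = f²/(N·c) + f = 16²/(5 × 0.025) + 16 = 256/0.125 + 16 ≈ 2064.0 mm ≈ 2.06 m.

2.06 m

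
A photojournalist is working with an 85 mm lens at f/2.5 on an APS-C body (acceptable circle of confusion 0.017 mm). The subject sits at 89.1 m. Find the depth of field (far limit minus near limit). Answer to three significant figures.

Hyperfocal distance H = f²/(N·c) + f = 85²/(2.5 × 0.017) + 85 = 7225/0.0425 + 85 ≈ 170085.0 mm ≈ 170.1 m.
Near limit Dn = s·(H − f)/(H + s − 2f) = 89100 × (170085.0 − 85) / (170085.0 + 89100 − 2 × 85) = 89100 × 170000.0 / 259015.0 ≈ 58479 mm.
Far limit Df = s·(H − f)/(H − s) = 89100 × (170085.0 − 85) / (170085.0 − 89100) = 89100 × 170000.0 / 80985.0 ≈ 187035 mm.
Depth of field = Df − Dn = 187035 − 58479 ≈ 128556 mm ≈ 129 m.

129 m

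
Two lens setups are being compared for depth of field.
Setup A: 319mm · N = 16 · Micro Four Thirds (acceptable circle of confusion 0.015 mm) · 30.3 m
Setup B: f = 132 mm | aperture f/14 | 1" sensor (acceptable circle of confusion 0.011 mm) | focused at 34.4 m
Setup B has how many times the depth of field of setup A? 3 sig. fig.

5.33

Setup A: H = 319²/(16×0.015) + 319 ≈ 424323.2 mm; DoF = Df − Dn = 32605.5 − 28299.0 ≈ 4306.5 mm.
Setup B: H = 132²/(14×0.011) + 132 ≈ 113274.9 mm; DoF = Df − Dn = 49345 − 26403 ≈ 22942 mm.
Ratio = 22942 / 4306.5 ≈ 5.33.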